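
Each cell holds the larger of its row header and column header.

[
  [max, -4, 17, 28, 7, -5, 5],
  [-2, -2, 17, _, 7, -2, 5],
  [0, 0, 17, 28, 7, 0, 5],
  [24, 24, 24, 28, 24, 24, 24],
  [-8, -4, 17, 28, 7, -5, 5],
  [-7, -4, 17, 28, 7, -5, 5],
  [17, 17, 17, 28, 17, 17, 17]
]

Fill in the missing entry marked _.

max(-2, 28) = 28.

28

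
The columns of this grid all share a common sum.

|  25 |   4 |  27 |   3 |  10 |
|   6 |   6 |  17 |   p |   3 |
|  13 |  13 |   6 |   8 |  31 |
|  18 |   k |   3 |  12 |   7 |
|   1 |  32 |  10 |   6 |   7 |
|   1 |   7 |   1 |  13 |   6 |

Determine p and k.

p = 22, k = 2

Columns 1 and 3 both add up to 64, so every column sums to 64.
Column 4: 3 + 8 + 12 + 6 + 13 = 42, so the missing entry is 64 − 42 = 22.
Column 2: 4 + 6 + 13 + 32 + 7 = 62, so the missing entry is 64 − 62 = 2.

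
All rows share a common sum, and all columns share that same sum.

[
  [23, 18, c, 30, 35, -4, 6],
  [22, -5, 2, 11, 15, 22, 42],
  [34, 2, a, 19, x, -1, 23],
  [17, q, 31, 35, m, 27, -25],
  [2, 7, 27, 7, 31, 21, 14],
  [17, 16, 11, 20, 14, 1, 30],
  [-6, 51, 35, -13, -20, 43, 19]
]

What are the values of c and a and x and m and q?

c = 1, a = 2, x = 30, m = 4, q = 20

Rows 2 and 5 both sum to 109, so that's the common total.
Column 2: 18 − 5 + 2 + 7 + 16 + 51 = 89, so its missing entry is 109 − 89 = 20.
Row 4: 17 + 20 + 31 + 35 + 27 − 25 = 105, so its missing entry is 109 − 105 = 4.
Column 5: 35 + 15 + 4 + 31 + 14 − 20 = 79, so its missing entry is 109 − 79 = 30.
Row 1: 23 + 18 + 30 + 35 − 4 + 6 = 108, so its missing entry is 109 − 108 = 1.
Row 3: 34 + 2 + 19 + 30 − 1 + 23 = 107, so its missing entry is 109 − 107 = 2.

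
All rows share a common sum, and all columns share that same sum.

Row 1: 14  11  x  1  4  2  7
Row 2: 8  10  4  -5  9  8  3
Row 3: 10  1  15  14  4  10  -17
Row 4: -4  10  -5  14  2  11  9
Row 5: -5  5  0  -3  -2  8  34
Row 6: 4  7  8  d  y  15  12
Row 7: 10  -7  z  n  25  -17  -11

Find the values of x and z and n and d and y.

Rows 2 and 3 both sum to 37, so that's the common total.
Column 5 has 4 + 9 + 4 + 2 − 2 + 25 = 42; the blank must be 37 − 42 = -5.
Row 1 has 14 + 11 + 1 + 4 + 2 + 7 = 39; the blank must be 37 − 39 = -2.
Column 3 has -2 + 4 + 15 − 5 + 0 + 8 = 20; the blank must be 37 − 20 = 17.
Row 6 has 4 + 7 + 8 − 5 + 15 + 12 = 41; the blank must be 37 − 41 = -4.
Row 7 has 10 − 7 + 17 + 25 − 17 − 11 = 17; the blank must be 37 − 17 = 20.

x = -2, z = 17, n = 20, d = -4, y = -5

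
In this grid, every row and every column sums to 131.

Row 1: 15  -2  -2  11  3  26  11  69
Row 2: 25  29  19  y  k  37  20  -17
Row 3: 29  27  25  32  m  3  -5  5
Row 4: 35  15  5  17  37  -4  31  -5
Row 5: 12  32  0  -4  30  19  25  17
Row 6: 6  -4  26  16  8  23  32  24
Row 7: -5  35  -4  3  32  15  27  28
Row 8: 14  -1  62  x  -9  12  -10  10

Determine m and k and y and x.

m = 15, k = 15, y = 3, x = 53

Row 3 has 29 + 27 + 25 + 32 + 3 − 5 + 5 = 116; the blank must be 131 − 116 = 15.
Column 5 has 3 + 15 + 37 + 30 + 8 + 32 − 9 = 116; the blank must be 131 − 116 = 15.
Row 2 has 25 + 29 + 19 + 15 + 37 + 20 − 17 = 128; the blank must be 131 − 128 = 3.
Row 8 has 14 − 1 + 62 − 9 + 12 − 10 + 10 = 78; the blank must be 131 − 78 = 53.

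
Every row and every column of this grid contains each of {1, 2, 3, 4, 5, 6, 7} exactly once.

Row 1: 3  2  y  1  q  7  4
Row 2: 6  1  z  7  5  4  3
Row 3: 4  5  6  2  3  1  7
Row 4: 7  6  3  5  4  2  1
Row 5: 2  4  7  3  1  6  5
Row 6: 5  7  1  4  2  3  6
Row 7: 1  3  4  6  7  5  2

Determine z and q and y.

z = 2, q = 6, y = 5

Cell (2,3): row 2 already has {1, 3, 4, 5, 6, 7} → 2.
At (row 1, col 3): column 3 already has {1, 2, 3, 4, 6, 7}, so the value is 5.
At (row 1, col 5): row 1 already has {1, 2, 3, 4, 5, 7}, so the value is 6.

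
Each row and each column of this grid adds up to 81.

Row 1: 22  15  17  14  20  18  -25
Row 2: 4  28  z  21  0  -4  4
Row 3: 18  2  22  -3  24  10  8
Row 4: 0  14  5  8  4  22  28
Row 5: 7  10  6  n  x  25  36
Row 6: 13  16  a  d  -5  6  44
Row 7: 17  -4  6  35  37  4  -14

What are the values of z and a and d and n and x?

z = 28, a = -3, d = 10, n = -4, x = 1

Column 5: 20 + 0 + 24 + 4 − 5 + 37 = 80, so its missing entry is 81 − 80 = 1.
Row 2: 4 + 28 + 21 + 0 − 4 + 4 = 53, so its missing entry is 81 − 53 = 28.
Row 5: 7 + 10 + 6 + 1 + 25 + 36 = 85, so its missing entry is 81 − 85 = -4.
Column 4: 14 + 21 − 3 + 8 − 4 + 35 = 71, so its missing entry is 81 − 71 = 10.
Row 6: 13 + 16 + 10 − 5 + 6 + 44 = 84, so its missing entry is 81 − 84 = -3.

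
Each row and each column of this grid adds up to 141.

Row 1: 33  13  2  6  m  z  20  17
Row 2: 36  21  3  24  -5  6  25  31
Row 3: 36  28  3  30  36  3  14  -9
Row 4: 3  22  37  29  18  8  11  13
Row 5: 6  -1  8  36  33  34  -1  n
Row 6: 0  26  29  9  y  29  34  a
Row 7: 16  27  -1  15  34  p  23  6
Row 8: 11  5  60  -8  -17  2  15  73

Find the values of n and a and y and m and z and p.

The known cells in row 7 total 120, leaving 141 − 120 = 21 for the blank.
The known cells in column 6 total 103, leaving 141 − 103 = 38 for the blank.
The known cells in row 1 total 129, leaving 141 − 129 = 12 for the blank.
The known cells in column 5 total 111, leaving 141 − 111 = 30 for the blank.
The known cells in row 6 total 157, leaving 141 − 157 = -16 for the blank.
The known cells in row 5 total 115, leaving 141 − 115 = 26 for the blank.

n = 26, a = -16, y = 30, m = 12, z = 38, p = 21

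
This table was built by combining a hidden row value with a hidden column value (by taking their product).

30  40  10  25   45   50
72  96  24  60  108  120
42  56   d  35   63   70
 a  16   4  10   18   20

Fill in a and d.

Each row is a constant multiple of every other row — this is a multiplication table with the headers hidden.
Row 4 is 16/40 = 2/5 times row 1, so its entry in column 1 is 30 × 2/5 = 12.
Row 3 is 56/40 = 7/5 times row 1, so its entry in column 3 is 10 × 7/5 = 14.

a = 12, d = 14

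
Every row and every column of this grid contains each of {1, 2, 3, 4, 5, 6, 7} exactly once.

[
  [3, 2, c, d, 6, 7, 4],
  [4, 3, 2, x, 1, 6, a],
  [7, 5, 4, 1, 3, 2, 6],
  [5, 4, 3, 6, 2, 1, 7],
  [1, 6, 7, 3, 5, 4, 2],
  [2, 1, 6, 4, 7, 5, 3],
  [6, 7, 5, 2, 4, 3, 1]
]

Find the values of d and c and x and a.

d = 5, c = 1, x = 7, a = 5

At (row 2, col 7): column 7 already has {1, 2, 3, 4, 6, 7}, so the value is 5.
For row 1, column 3: column 3 already has {2, 3, 4, 5, 6, 7}; that leaves 1.
Cell (1,4): row 1 already has {1, 2, 3, 4, 6, 7} → 5.
Cell (2,4): row 2 already has {1, 2, 3, 4, 5, 6} → 7.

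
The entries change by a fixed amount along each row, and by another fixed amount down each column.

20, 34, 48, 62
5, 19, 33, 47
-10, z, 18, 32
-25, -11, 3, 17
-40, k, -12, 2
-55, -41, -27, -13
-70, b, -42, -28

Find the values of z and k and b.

z = 4, k = -26, b = -56

Along each row the entries change by 14 per step; down each column they change by -15.
Row 3: from -10 at column 1, stepping by 14 to column 2 gives 4.
Row 5: from -40 at column 1, stepping by 14 to column 2 gives -26.
Row 7: from -70 at column 1, stepping by 14 to column 2 gives -56.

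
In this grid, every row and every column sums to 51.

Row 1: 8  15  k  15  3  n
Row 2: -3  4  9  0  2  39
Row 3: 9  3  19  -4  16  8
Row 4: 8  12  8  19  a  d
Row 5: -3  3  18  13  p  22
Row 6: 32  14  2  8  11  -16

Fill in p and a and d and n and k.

Row 5 has -3 + 3 + 18 + 13 + 22 = 53; the blank must be 51 − 53 = -2.
Column 5 has 3 + 2 + 16 − 2 + 11 = 30; the blank must be 51 − 30 = 21.
Column 3 has 9 + 19 + 8 + 18 + 2 = 56; the blank must be 51 − 56 = -5.
Row 1 has 8 + 15 − 5 + 15 + 3 = 36; the blank must be 51 − 36 = 15.
Row 4 has 8 + 12 + 8 + 19 + 21 = 68; the blank must be 51 − 68 = -17.

p = -2, a = 21, d = -17, n = 15, k = -5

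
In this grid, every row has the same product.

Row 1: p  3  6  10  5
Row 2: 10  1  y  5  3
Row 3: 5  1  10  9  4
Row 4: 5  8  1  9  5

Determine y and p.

y = 12, p = 2

Rows 3 and 4 each multiply to 1800, so every row has product 1800.
Row 2: 10×1×5×3 = 150, so the missing entry is 1800 ÷ 150 = 12.
Row 1: 3×6×10×5 = 900, so the missing entry is 1800 ÷ 900 = 2.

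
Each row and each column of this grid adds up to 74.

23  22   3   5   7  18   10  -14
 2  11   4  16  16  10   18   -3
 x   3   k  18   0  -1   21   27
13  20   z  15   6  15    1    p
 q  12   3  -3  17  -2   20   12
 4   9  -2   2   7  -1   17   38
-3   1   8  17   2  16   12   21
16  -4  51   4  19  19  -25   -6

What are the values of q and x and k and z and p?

q = 15, x = 4, k = 2, z = 5, p = -1

Row 5: 12 + 3 − 3 + 17 − 2 + 20 + 12 = 59, so its missing entry is 74 − 59 = 15.
Column 8: -14 − 3 + 27 + 12 + 38 + 21 − 6 = 75, so its missing entry is 74 − 75 = -1.
Column 1: 23 + 2 + 13 + 15 + 4 − 3 + 16 = 70, so its missing entry is 74 − 70 = 4.
Row 3: 4 + 3 + 18 + 0 − 1 + 21 + 27 = 72, so its missing entry is 74 − 72 = 2.
Row 4: 13 + 20 + 15 + 6 + 15 + 1 − 1 = 69, so its missing entry is 74 − 69 = 5.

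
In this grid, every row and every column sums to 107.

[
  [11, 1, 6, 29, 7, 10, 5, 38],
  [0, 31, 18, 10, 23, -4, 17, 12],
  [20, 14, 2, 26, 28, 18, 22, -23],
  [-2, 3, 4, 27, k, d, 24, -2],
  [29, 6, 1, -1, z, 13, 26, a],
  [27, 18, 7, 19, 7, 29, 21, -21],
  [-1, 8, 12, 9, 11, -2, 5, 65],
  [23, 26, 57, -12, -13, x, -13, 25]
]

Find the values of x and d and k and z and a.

x = 14, d = 29, k = 24, z = 20, a = 13

Row 8: 23 + 26 + 57 − 12 − 13 − 13 + 25 = 93, so its missing entry is 107 − 93 = 14.
Column 8: 38 + 12 − 23 − 2 − 21 + 65 + 25 = 94, so its missing entry is 107 − 94 = 13.
Row 5: 29 + 6 + 1 − 1 + 13 + 26 + 13 = 87, so its missing entry is 107 − 87 = 20.
Column 5: 7 + 23 + 28 + 20 + 7 + 11 − 13 = 83, so its missing entry is 107 − 83 = 24.
Row 4: -2 + 3 + 4 + 27 + 24 + 24 − 2 = 78, so its missing entry is 107 − 78 = 29.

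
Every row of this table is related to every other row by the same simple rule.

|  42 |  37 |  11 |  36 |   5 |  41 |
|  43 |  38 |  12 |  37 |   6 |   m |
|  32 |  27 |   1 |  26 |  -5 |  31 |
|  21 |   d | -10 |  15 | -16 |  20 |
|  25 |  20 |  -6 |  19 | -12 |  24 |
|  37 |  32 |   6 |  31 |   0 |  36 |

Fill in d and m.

d = 16, m = 42

The difference between any two rows is the same in every column — this is an addition table with the headers hidden.
Row 4 minus row 1 is 15 − 36 = -21, so its entry in column 2 is 37 + (-21) = 16.
Row 2 minus row 1 is 37 − 36 = 1, so its entry in column 6 is 41 + 1 = 42.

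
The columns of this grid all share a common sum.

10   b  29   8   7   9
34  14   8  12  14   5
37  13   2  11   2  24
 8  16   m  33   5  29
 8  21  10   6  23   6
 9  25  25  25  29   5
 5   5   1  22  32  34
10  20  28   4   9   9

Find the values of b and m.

Column 1 sums to 121 and so does column 6; that's the common total.
In column 2 the known cells total 114, leaving 121 − 114 = 7.
In column 3 the known cells total 103, leaving 121 − 103 = 18.

b = 7, m = 18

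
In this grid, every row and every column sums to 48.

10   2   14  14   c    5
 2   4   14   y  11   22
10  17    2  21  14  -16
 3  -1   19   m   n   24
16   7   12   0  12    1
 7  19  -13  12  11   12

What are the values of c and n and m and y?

Row 2 has 2 + 4 + 14 + 11 + 22 = 53; the blank must be 48 − 53 = -5.
Column 4 has 14 − 5 + 21 + 0 + 12 = 42; the blank must be 48 − 42 = 6.
Row 1 has 10 + 2 + 14 + 14 + 5 = 45; the blank must be 48 − 45 = 3.
Row 4 has 3 − 1 + 19 + 6 + 24 = 51; the blank must be 48 − 51 = -3.

c = 3, n = -3, m = 6, y = -5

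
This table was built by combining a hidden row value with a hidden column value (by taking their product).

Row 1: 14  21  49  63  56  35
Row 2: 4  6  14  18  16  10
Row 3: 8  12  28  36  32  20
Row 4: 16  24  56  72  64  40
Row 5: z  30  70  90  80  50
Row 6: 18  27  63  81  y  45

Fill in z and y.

Each row is a constant multiple of every other row — this is a multiplication table with the headers hidden.
Row 5 is 90/63 = 10/7 times row 1, so its entry in column 1 is 14 × 10/7 = 20.
Row 6 is 81/63 = 9/7 times row 1, so its entry in column 5 is 56 × 9/7 = 72.

z = 20, y = 72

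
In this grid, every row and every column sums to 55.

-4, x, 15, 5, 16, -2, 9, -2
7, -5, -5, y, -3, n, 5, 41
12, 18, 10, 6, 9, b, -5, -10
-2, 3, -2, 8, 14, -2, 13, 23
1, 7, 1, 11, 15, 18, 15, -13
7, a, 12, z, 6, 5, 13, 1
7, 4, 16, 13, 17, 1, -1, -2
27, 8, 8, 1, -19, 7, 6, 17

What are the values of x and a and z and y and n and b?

The known cells in row 1 total 37, leaving 55 − 37 = 18 for the blank.
The known cells in column 2 total 53, leaving 55 − 53 = 2 for the blank.
The known cells in row 6 total 46, leaving 55 − 46 = 9 for the blank.
The known cells in row 3 total 40, leaving 55 − 40 = 15 for the blank.
The known cells in column 6 total 42, leaving 55 − 42 = 13 for the blank.
The known cells in row 2 total 53, leaving 55 − 53 = 2 for the blank.

x = 18, a = 2, z = 9, y = 2, n = 13, b = 15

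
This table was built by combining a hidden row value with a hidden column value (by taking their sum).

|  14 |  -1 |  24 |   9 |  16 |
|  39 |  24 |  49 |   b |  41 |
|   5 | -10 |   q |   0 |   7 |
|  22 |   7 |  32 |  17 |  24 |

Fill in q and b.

The difference between any two rows is the same in every column — this is an addition table with the headers hidden.
Row 3 minus row 1 is 5 − 14 = -9, so its entry in column 3 is 24 + (-9) = 15.
Row 2 minus row 1 is 39 − 14 = 25, so its entry in column 4 is 9 + 25 = 34.

q = 15, b = 34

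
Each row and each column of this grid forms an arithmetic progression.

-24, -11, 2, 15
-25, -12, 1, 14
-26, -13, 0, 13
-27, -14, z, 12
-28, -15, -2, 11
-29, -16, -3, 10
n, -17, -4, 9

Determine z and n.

z = -1, n = -30

Along each row the entries change by 13 per step; down each column they change by -1.
Row 4: from -27 at column 1, stepping by 13 to column 3 gives -1.
Row 7: from -17 at column 2, stepping by 13 to column 1 gives -30.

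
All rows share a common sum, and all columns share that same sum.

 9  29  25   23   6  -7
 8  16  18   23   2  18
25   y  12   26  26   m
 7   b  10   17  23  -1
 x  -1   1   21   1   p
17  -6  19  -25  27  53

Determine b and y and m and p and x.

b = 29, y = 18, m = -22, p = 44, x = 19

Rows 1 and 2 both sum to 85, so that's the common total.
Column 1: 9 + 8 + 25 + 7 + 17 = 66, so its missing entry is 85 − 66 = 19.
Row 4: 7 + 10 + 17 + 23 − 1 = 56, so its missing entry is 85 − 56 = 29.
Column 2: 29 + 16 + 29 − 1 − 6 = 67, so its missing entry is 85 − 67 = 18.
Row 5: 19 − 1 + 1 + 21 + 1 = 41, so its missing entry is 85 − 41 = 44.
Row 3: 25 + 18 + 12 + 26 + 26 = 107, so its missing entry is 85 − 107 = -22.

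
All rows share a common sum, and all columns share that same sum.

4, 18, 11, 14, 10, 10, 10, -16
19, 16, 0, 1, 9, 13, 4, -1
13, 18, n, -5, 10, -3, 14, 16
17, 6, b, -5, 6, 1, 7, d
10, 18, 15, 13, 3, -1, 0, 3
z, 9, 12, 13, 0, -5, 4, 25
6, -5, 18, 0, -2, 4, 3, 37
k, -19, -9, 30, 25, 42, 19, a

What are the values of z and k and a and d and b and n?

z = 3, k = -11, a = -16, d = 13, b = 16, n = -2

Rows 1 and 2 both sum to 61, so that's the common total.
Row 6: 9 + 12 + 13 + 0 − 5 + 4 + 25 = 58, so its missing entry is 61 − 58 = 3.
Column 1: 4 + 19 + 13 + 17 + 10 + 3 + 6 = 72, so its missing entry is 61 − 72 = -11.
Row 8: -11 − 19 − 9 + 30 + 25 + 42 + 19 = 77, so its missing entry is 61 − 77 = -16.
Column 8: -16 − 1 + 16 + 3 + 25 + 37 − 16 = 48, so its missing entry is 61 − 48 = 13.
Row 3: 13 + 18 − 5 + 10 − 3 + 14 + 16 = 63, so its missing entry is 61 − 63 = -2.
Row 4: 17 + 6 − 5 + 6 + 1 + 7 + 13 = 45, so its missing entry is 61 − 45 = 16.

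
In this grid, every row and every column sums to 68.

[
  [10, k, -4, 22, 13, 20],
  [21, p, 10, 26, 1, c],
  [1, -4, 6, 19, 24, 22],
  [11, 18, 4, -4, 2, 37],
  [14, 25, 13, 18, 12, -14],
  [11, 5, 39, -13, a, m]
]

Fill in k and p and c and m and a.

Row 1: 10 − 4 + 22 + 13 + 20 = 61, so its missing entry is 68 − 61 = 7.
Column 2: 7 − 4 + 18 + 25 + 5 = 51, so its missing entry is 68 − 51 = 17.
Row 2: 21 + 17 + 10 + 26 + 1 = 75, so its missing entry is 68 − 75 = -7.
Column 6: 20 − 7 + 22 + 37 − 14 = 58, so its missing entry is 68 − 58 = 10.
Row 6: 11 + 5 + 39 − 13 + 10 = 52, so its missing entry is 68 − 52 = 16.

k = 7, p = 17, c = -7, m = 10, a = 16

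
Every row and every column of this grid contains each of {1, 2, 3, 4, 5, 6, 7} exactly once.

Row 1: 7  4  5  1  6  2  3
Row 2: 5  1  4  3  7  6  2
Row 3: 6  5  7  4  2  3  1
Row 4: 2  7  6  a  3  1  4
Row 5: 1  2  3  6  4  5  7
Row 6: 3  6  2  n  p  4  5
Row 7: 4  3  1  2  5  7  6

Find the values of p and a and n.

p = 1, a = 5, n = 7

Cell (6,5): column 5 already has {2, 3, 4, 5, 6, 7} → 1.
Cell (6,4): row 6 already has {1, 2, 3, 4, 5, 6} → 7.
For row 4, column 4: row 4 already has {1, 2, 3, 4, 6, 7}; that leaves 5.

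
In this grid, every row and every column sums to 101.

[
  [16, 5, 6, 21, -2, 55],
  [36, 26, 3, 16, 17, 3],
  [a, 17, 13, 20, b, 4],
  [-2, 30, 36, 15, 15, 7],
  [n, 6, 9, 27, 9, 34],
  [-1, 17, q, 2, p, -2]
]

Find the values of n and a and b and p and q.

Row 5: 6 + 9 + 27 + 9 + 34 = 85, so its missing entry is 101 − 85 = 16.
Column 1: 16 + 36 − 2 + 16 − 1 = 65, so its missing entry is 101 − 65 = 36.
Row 3: 36 + 17 + 13 + 20 + 4 = 90, so its missing entry is 101 − 90 = 11.
Column 5: -2 + 17 + 11 + 15 + 9 = 50, so its missing entry is 101 − 50 = 51.
Row 6: -1 + 17 + 2 + 51 − 2 = 67, so its missing entry is 101 − 67 = 34.

n = 16, a = 36, b = 11, p = 51, q = 34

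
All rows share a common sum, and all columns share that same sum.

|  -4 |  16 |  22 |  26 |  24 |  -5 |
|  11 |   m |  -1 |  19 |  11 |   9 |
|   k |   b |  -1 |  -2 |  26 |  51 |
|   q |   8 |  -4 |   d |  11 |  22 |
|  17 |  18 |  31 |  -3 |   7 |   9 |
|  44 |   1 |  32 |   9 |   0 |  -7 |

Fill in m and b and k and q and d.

Rows 1 and 5 both sum to 79, so that's the common total.
Row 2 has 11 − 1 + 19 + 11 + 9 = 49; the blank must be 79 − 49 = 30.
Column 2 has 16 + 30 + 8 + 18 + 1 = 73; the blank must be 79 − 73 = 6.
Row 3 has 6 − 1 − 2 + 26 + 51 = 80; the blank must be 79 − 80 = -1.
Column 1 has -4 + 11 − 1 + 17 + 44 = 67; the blank must be 79 − 67 = 12.
Row 4 has 12 + 8 − 4 + 11 + 22 = 49; the blank must be 79 − 49 = 30.

m = 30, b = 6, k = -1, q = 12, d = 30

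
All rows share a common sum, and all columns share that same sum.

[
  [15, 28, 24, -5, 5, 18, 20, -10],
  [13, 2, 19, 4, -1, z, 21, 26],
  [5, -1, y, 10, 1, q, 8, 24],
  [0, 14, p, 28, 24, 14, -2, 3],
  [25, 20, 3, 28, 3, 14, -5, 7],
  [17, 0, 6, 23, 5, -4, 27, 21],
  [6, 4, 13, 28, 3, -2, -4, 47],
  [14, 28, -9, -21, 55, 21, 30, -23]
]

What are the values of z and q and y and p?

z = 11, q = 23, y = 25, p = 14

Rows 1 and 5 both sum to 95, so that's the common total.
Row 4 has 0 + 14 + 28 + 24 + 14 − 2 + 3 = 81; the blank must be 95 − 81 = 14.
Column 3 has 24 + 19 + 14 + 3 + 6 + 13 − 9 = 70; the blank must be 95 − 70 = 25.
Row 3 has 5 − 1 + 25 + 10 + 1 + 8 + 24 = 72; the blank must be 95 − 72 = 23.
Row 2 has 13 + 2 + 19 + 4 − 1 + 21 + 26 = 84; the blank must be 95 − 84 = 11.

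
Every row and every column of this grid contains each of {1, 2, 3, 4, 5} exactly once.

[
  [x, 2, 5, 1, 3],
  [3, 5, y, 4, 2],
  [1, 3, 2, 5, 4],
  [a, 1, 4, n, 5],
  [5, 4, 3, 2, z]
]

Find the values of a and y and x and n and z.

At (row 5, col 5): row 5 already has {2, 3, 4, 5}, so the value is 1.
Cell (2,3): row 2 already has {2, 3, 4, 5} → 1.
Cell (1,1): row 1 already has {1, 2, 3, 5} → 4.
At (row 4, col 1): column 1 already has {1, 3, 4, 5}, so the value is 2.
At (row 4, col 4): row 4 already has {1, 2, 4, 5}, so the value is 3.

a = 2, y = 1, x = 4, n = 3, z = 1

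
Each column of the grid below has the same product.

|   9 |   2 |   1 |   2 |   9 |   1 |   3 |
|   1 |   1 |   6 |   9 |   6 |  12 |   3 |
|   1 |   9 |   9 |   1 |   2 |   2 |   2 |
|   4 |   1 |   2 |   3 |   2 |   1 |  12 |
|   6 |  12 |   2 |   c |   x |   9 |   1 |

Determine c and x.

c = 4, x = 1

Columns 6 and 7 each multiply to 216, so every column has product 216.
Column 4: 2×9×1×3 = 54, so the missing entry is 216 ÷ 54 = 4.
Column 5: 9×6×2×2 = 216, so the missing entry is 216 ÷ 216 = 1.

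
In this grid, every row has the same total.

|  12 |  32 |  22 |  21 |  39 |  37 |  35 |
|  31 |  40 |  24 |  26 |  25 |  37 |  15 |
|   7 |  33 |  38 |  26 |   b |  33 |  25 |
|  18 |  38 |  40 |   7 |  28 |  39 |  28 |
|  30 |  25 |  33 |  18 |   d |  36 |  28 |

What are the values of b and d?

Rows 1 and 4 both add up to 198, so every row sums to 198.
Row 3: 7 + 33 + 38 + 26 + 33 + 25 = 162, so the missing entry is 198 − 162 = 36.
Row 5: 30 + 25 + 33 + 18 + 36 + 28 = 170, so the missing entry is 198 − 170 = 28.

b = 36, d = 28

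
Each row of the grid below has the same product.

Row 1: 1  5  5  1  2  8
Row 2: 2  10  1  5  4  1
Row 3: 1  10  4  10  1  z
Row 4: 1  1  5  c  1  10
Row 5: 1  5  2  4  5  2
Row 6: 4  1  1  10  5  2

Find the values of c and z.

c = 8, z = 1

Rows 1 and 2 each multiply to 400, so every row has product 400.
Row 4: 1×1×5×1×10 = 50, so the missing entry is 400 ÷ 50 = 8.
Row 3: 1×10×4×10×1 = 400, so the missing entry is 400 ÷ 400 = 1.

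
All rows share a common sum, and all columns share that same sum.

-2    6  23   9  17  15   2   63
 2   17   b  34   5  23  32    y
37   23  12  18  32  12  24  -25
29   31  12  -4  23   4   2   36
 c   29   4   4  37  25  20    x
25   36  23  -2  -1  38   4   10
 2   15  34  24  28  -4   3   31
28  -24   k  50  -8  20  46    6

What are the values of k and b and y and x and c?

Rows 1 and 3 both sum to 133, so that's the common total.
The known cells in column 1 total 121, leaving 133 − 121 = 12 for the blank.
The known cells in row 8 total 118, leaving 133 − 118 = 15 for the blank.
The known cells in column 3 total 123, leaving 133 − 123 = 10 for the blank.
The known cells in row 2 total 123, leaving 133 − 123 = 10 for the blank.
The known cells in row 5 total 131, leaving 133 − 131 = 2 for the blank.

k = 15, b = 10, y = 10, x = 2, c = 12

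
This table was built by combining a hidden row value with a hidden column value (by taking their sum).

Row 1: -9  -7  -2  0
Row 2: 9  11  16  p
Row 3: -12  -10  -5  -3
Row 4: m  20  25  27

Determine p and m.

The difference between any two rows is the same in every column — this is an addition table with the headers hidden.
Row 2 minus row 1 is 16 − (-2) = 18, so its entry in column 4 is 0 + 18 = 18.
Row 4 minus row 1 is 25 − (-2) = 27, so its entry in column 1 is -9 + 27 = 18.

p = 18, m = 18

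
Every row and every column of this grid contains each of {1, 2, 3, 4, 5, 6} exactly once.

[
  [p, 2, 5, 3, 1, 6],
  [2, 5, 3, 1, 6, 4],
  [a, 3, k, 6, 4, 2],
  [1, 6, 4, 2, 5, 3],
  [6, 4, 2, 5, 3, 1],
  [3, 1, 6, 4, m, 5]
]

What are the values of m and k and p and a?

Cell (1,1): row 1 already has {1, 2, 3, 5, 6} → 4.
Cell (6,5): row 6 already has {1, 3, 4, 5, 6} → 2.
For row 3, column 1: column 1 already has {1, 2, 3, 4, 6}; that leaves 5.
At (row 3, col 3): row 3 already has {2, 3, 4, 5, 6}, so the value is 1.

m = 2, k = 1, p = 4, a = 5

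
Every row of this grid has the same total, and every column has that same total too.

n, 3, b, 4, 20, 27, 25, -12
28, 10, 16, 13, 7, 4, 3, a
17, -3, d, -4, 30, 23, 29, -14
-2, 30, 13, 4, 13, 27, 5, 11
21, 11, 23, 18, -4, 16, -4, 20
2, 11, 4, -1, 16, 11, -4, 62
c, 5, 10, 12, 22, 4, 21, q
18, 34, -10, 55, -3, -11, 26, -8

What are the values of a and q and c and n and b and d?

Rows 4 and 5 both sum to 101, so that's the common total.
Row 3 has 17 − 3 − 4 + 30 + 23 + 29 − 14 = 78; the blank must be 101 − 78 = 23.
Row 2 has 28 + 10 + 16 + 13 + 7 + 4 + 3 = 81; the blank must be 101 − 81 = 20.
Column 8 has -12 + 20 − 14 + 11 + 20 + 62 − 8 = 79; the blank must be 101 − 79 = 22.
Column 3 has 16 + 23 + 13 + 23 + 4 + 10 − 10 = 79; the blank must be 101 − 79 = 22.
Row 1 has 3 + 22 + 4 + 20 + 27 + 25 − 12 = 89; the blank must be 101 − 89 = 12.
Row 7 has 5 + 10 + 12 + 22 + 4 + 21 + 22 = 96; the blank must be 101 − 96 = 5.

a = 20, q = 22, c = 5, n = 12, b = 22, d = 23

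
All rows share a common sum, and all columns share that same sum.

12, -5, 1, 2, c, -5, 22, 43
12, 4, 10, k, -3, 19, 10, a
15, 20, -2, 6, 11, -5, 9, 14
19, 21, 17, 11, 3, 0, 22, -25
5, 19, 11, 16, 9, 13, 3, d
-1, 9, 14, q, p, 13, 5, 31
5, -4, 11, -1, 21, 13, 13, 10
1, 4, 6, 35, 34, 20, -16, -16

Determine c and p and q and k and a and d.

Rows 3 and 4 both sum to 68, so that's the common total.
The known cells in row 1 total 70, leaving 68 − 70 = -2 for the blank.
The known cells in column 5 total 73, leaving 68 − 73 = -5 for the blank.
The known cells in row 6 total 66, leaving 68 − 66 = 2 for the blank.
The known cells in column 4 total 71, leaving 68 − 71 = -3 for the blank.
The known cells in row 2 total 49, leaving 68 − 49 = 19 for the blank.
The known cells in row 5 total 76, leaving 68 − 76 = -8 for the blank.

c = -2, p = -5, q = 2, k = -3, a = 19, d = -8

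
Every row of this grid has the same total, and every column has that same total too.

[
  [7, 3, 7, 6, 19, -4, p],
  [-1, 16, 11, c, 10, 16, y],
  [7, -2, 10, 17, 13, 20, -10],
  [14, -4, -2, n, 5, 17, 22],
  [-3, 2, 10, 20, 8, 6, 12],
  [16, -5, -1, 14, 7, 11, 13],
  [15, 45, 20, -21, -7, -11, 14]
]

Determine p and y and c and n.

Rows 3 and 5 both sum to 55, so that's the common total.
Row 4 has 14 − 4 − 2 + 5 + 17 + 22 = 52; the blank must be 55 − 52 = 3.
Column 4 has 6 + 17 + 3 + 20 + 14 − 21 = 39; the blank must be 55 − 39 = 16.
Row 2 has -1 + 16 + 11 + 16 + 10 + 16 = 68; the blank must be 55 − 68 = -13.
Row 1 has 7 + 3 + 7 + 6 + 19 − 4 = 38; the blank must be 55 − 38 = 17.

p = 17, y = -13, c = 16, n = 3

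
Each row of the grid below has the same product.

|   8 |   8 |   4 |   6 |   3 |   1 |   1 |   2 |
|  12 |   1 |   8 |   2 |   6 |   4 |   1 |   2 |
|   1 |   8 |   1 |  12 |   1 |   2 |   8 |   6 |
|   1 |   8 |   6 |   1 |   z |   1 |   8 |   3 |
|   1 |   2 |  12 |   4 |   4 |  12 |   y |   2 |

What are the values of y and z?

y = 1, z = 8

Rows 1 and 2 each multiply to 9216, so every row has product 9216.
Row 5: 1×2×12×4×4×12×2 = 9216, so the missing entry is 9216 ÷ 9216 = 1.
Row 4: 1×8×6×1×1×8×3 = 1152, so the missing entry is 9216 ÷ 1152 = 8.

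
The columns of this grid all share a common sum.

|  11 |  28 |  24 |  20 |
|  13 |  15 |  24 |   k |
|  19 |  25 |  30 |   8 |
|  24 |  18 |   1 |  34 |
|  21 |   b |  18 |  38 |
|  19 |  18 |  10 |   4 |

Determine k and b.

Columns 1 and 3 both add up to 107, so every column sums to 107.
Column 4: 20 + 8 + 34 + 38 + 4 = 104, so the missing entry is 107 − 104 = 3.
Column 2: 28 + 15 + 25 + 18 + 18 = 104, so the missing entry is 107 − 104 = 3.

k = 3, b = 3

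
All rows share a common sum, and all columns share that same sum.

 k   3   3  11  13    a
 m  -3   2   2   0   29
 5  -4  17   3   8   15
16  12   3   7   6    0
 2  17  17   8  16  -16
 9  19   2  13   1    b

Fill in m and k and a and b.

m = 14, k = -2, a = 16, b = 0

Rows 3 and 4 both sum to 44, so that's the common total.
Row 2 has -3 + 2 + 2 + 0 + 29 = 30; the blank must be 44 − 30 = 14.
Row 6 has 9 + 19 + 2 + 13 + 1 = 44; the blank must be 44 − 44 = 0.
Column 6 has 29 + 15 + 0 − 16 + 0 = 28; the blank must be 44 − 28 = 16.
Row 1 has 3 + 3 + 11 + 13 + 16 = 46; the blank must be 44 − 46 = -2.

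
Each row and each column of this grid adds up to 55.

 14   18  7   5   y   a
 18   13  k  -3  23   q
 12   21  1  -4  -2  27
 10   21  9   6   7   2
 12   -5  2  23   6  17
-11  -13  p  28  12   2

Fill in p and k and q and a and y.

p = 37, k = -1, q = 5, a = 2, y = 9

The known cells in column 5 total 46, leaving 55 − 46 = 9 for the blank.
The known cells in row 1 total 53, leaving 55 − 53 = 2 for the blank.
The known cells in column 6 total 50, leaving 55 − 50 = 5 for the blank.
The known cells in row 2 total 56, leaving 55 − 56 = -1 for the blank.
The known cells in row 6 total 18, leaving 55 − 18 = 37 for the blank.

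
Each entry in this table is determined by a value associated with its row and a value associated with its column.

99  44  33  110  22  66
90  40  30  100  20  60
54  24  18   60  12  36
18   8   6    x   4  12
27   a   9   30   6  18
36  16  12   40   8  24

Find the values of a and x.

Each row is a constant multiple of every other row — this is a multiplication table with the headers hidden.
Row 5 is 6/22 = 3/11 times row 1, so its entry in column 2 is 44 × 3/11 = 12.
Row 4 is 4/22 = 2/11 times row 1, so its entry in column 4 is 110 × 2/11 = 20.

a = 12, x = 20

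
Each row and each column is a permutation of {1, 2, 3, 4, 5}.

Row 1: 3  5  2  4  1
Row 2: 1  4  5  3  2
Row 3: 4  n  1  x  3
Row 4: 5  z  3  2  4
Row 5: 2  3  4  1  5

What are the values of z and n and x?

At (row 3, col 4): column 4 already has {1, 2, 3, 4}, so the value is 5.
At (row 4, col 2): row 4 already has {2, 3, 4, 5}, so the value is 1.
Cell (3,2): row 3 already has {1, 3, 4, 5} → 2.

z = 1, n = 2, x = 5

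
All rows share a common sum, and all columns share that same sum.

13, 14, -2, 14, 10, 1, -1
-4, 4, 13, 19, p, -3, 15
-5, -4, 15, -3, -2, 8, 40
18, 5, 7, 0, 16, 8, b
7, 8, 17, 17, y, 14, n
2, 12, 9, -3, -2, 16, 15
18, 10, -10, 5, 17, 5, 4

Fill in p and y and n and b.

p = 5, y = 5, n = -19, b = -5

Rows 1 and 3 both sum to 49, so that's the common total.
Row 2: -4 + 4 + 13 + 19 − 3 + 15 = 44, so its missing entry is 49 − 44 = 5.
Column 5: 10 + 5 − 2 + 16 − 2 + 17 = 44, so its missing entry is 49 − 44 = 5.
Row 5: 7 + 8 + 17 + 17 + 5 + 14 = 68, so its missing entry is 49 − 68 = -19.
Row 4: 18 + 5 + 7 + 0 + 16 + 8 = 54, so its missing entry is 49 − 54 = -5.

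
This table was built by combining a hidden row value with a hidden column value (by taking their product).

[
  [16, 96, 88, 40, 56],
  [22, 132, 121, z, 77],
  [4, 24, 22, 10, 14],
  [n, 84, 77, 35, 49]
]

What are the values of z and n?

Each row is a constant multiple of every other row — this is a multiplication table with the headers hidden.
Row 2 is 121/88 = 11/8 times row 1, so its entry in column 4 is 40 × 11/8 = 55.
Row 4 is 77/88 = 7/8 times row 1, so its entry in column 1 is 16 × 7/8 = 14.

z = 55, n = 14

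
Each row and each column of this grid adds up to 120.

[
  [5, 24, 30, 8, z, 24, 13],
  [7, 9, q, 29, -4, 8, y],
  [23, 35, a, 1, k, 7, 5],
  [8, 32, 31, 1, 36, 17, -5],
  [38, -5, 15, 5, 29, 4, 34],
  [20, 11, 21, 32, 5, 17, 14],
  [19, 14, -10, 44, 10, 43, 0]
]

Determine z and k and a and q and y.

z = 16, k = 28, a = 21, q = 12, y = 59

The known cells in row 1 total 104, leaving 120 − 104 = 16 for the blank.
The known cells in column 5 total 92, leaving 120 − 92 = 28 for the blank.
The known cells in row 3 total 99, leaving 120 − 99 = 21 for the blank.
The known cells in column 3 total 108, leaving 120 − 108 = 12 for the blank.
The known cells in row 2 total 61, leaving 120 − 61 = 59 for the blank.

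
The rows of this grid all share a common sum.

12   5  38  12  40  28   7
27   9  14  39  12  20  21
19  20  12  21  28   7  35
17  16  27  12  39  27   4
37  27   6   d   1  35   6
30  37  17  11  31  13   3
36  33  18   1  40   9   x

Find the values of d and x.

d = 30, x = 5

Row 2 sums to 142 and so does row 6; that's the common total.
In row 5 the known cells total 112, leaving 142 − 112 = 30.
In row 7 the known cells total 137, leaving 142 − 137 = 5.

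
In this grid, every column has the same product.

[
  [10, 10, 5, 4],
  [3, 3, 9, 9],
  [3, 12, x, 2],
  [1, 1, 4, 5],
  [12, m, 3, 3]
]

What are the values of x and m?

x = 2, m = 3

Columns 1 and 4 each multiply to 1080, so every column has product 1080.
Column 3: 5×9×4×3 = 540, so the missing entry is 1080 ÷ 540 = 2.
Column 2: 10×3×12×1 = 360, so the missing entry is 1080 ÷ 360 = 3.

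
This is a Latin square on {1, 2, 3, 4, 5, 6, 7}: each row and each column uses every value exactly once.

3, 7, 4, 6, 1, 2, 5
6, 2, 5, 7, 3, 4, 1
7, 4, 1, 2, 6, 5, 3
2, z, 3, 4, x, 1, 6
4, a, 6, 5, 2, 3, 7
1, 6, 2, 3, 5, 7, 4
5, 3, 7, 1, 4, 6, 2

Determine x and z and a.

Cell (5,2): row 5 already has {2, 3, 4, 5, 6, 7} → 1.
Cell (4,2): column 2 already has {1, 2, 3, 4, 6, 7} → 5.
At (row 4, col 5): row 4 already has {1, 2, 3, 4, 5, 6}, so the value is 7.

x = 7, z = 5, a = 1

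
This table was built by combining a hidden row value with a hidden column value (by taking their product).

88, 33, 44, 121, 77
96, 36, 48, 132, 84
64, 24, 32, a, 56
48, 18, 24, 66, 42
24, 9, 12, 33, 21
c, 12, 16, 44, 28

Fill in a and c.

Each row is a constant multiple of every other row — this is a multiplication table with the headers hidden.
Row 3 is 56/77 = 8/11 times row 1, so its entry in column 4 is 121 × 8/11 = 88.
Row 6 is 28/77 = 4/11 times row 1, so its entry in column 1 is 88 × 4/11 = 32.

a = 88, c = 32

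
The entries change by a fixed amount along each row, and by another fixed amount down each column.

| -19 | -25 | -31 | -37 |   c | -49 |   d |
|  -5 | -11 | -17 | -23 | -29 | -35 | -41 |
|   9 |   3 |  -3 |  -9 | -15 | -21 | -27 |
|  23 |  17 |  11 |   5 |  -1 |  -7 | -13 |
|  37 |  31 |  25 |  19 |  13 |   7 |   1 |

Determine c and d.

c = -43, d = -55

Along each row the entries change by -6 per step; down each column they change by 14.
Row 1: from -19 at column 1, stepping by -6 to column 5 gives -43.
Row 1: from -19 at column 1, stepping by -6 to column 7 gives -55.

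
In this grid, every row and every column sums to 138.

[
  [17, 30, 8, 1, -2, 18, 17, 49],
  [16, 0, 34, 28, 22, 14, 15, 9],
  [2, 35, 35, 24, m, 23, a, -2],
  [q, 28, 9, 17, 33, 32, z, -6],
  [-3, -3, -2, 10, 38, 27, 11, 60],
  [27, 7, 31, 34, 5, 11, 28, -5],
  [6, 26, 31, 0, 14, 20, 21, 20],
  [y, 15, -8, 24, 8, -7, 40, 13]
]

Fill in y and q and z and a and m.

Column 5: -2 + 22 + 33 + 38 + 5 + 14 + 8 = 118, so its missing entry is 138 − 118 = 20.
Row 8: 15 − 8 + 24 + 8 − 7 + 40 + 13 = 85, so its missing entry is 138 − 85 = 53.
Column 1: 17 + 16 + 2 − 3 + 27 + 6 + 53 = 118, so its missing entry is 138 − 118 = 20.
Row 3: 2 + 35 + 35 + 24 + 20 + 23 − 2 = 137, so its missing entry is 138 − 137 = 1.
Row 4: 20 + 28 + 9 + 17 + 33 + 32 − 6 = 133, so its missing entry is 138 − 133 = 5.

y = 53, q = 20, z = 5, a = 1, m = 20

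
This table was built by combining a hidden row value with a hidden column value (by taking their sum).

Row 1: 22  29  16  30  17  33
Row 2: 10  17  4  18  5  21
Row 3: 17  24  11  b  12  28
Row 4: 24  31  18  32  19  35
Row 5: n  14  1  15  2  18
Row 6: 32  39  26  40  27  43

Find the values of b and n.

The difference between any two rows is the same in every column — this is an addition table with the headers hidden.
Row 3 minus row 1 is 28 − 33 = -5, so its entry in column 4 is 30 + (-5) = 25.
Row 5 minus row 1 is 18 − 33 = -15, so its entry in column 1 is 22 + (-15) = 7.

b = 25, n = 7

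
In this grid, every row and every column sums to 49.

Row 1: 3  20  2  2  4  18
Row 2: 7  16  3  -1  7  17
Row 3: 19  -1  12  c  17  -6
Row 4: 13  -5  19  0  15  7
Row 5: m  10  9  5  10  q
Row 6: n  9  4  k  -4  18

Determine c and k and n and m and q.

Row 3 has 19 − 1 + 12 + 17 − 6 = 41; the blank must be 49 − 41 = 8.
Column 6 has 18 + 17 − 6 + 7 + 18 = 54; the blank must be 49 − 54 = -5.
Row 5 has 10 + 9 + 5 + 10 − 5 = 29; the blank must be 49 − 29 = 20.
Column 1 has 3 + 7 + 19 + 13 + 20 = 62; the blank must be 49 − 62 = -13.
Row 6 has -13 + 9 + 4 − 4 + 18 = 14; the blank must be 49 − 14 = 35.

c = 8, k = 35, n = -13, m = 20, q = -5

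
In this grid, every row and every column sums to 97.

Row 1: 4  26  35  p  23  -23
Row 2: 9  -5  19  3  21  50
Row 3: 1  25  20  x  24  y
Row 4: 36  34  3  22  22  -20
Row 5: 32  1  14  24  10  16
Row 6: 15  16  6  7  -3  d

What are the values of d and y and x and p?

Row 6 has 15 + 16 + 6 + 7 − 3 = 41; the blank must be 97 − 41 = 56.
Column 6 has -23 + 50 − 20 + 16 + 56 = 79; the blank must be 97 − 79 = 18.
Row 3 has 1 + 25 + 20 + 24 + 18 = 88; the blank must be 97 − 88 = 9.
Row 1 has 4 + 26 + 35 + 23 − 23 = 65; the blank must be 97 − 65 = 32.

d = 56, y = 18, x = 9, p = 32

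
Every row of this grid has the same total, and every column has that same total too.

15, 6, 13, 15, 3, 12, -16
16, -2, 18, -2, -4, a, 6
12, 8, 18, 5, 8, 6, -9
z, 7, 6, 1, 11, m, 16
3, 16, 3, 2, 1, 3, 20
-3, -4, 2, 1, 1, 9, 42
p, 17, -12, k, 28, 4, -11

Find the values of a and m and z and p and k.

a = 16, m = -2, z = 9, p = -4, k = 26

Rows 1 and 3 both sum to 48, so that's the common total.
Row 2: 16 − 2 + 18 − 2 − 4 + 6 = 32, so its missing entry is 48 − 32 = 16.
Column 4: 15 − 2 + 5 + 1 + 2 + 1 = 22, so its missing entry is 48 − 22 = 26.
Row 7: 17 − 12 + 26 + 28 + 4 − 11 = 52, so its missing entry is 48 − 52 = -4.
Column 1: 15 + 16 + 12 + 3 − 3 − 4 = 39, so its missing entry is 48 − 39 = 9.
Row 4: 9 + 7 + 6 + 1 + 11 + 16 = 50, so its missing entry is 48 − 50 = -2.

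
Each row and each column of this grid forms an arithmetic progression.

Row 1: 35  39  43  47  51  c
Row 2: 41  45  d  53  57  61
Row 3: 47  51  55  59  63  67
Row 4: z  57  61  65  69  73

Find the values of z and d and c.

Along each row the entries change by 4 per step; down each column they change by 6.
Row 4: from 57 at column 2, stepping by 4 to column 1 gives 53.
Row 2: from 41 at column 1, stepping by 4 to column 3 gives 49.
Row 1: from 35 at column 1, stepping by 4 to column 6 gives 55.

z = 53, d = 49, c = 55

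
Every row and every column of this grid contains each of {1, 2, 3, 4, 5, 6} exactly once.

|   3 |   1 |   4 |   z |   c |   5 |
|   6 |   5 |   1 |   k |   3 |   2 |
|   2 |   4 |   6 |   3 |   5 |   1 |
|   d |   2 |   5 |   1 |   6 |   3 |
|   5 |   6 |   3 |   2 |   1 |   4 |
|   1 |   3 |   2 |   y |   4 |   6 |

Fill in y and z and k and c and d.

y = 5, z = 6, k = 4, c = 2, d = 4

At (row 1, col 5): column 5 already has {1, 3, 4, 5, 6}, so the value is 2.
Cell (1,4): row 1 already has {1, 2, 3, 4, 5} → 6.
At (row 4, col 1): row 4 already has {1, 2, 3, 5, 6}, so the value is 4.
At (row 6, col 4): row 6 already has {1, 2, 3, 4, 6}, so the value is 5.
For row 2, column 4: row 2 already has {1, 2, 3, 5, 6}; that leaves 4.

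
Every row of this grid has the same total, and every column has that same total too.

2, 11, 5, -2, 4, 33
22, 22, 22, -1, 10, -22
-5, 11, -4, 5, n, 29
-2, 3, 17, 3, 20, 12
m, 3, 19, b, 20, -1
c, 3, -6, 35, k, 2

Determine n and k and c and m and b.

Rows 1 and 2 both sum to 53, so that's the common total.
Row 3: -5 + 11 − 4 + 5 + 29 = 36, so its missing entry is 53 − 36 = 17.
Column 4: -2 − 1 + 5 + 3 + 35 = 40, so its missing entry is 53 − 40 = 13.
Row 5: 3 + 19 + 13 + 20 − 1 = 54, so its missing entry is 53 − 54 = -1.
Column 5: 4 + 10 + 17 + 20 + 20 = 71, so its missing entry is 53 − 71 = -18.
Row 6: 3 − 6 + 35 − 18 + 2 = 16, so its missing entry is 53 − 16 = 37.

n = 17, k = -18, c = 37, m = -1, b = 13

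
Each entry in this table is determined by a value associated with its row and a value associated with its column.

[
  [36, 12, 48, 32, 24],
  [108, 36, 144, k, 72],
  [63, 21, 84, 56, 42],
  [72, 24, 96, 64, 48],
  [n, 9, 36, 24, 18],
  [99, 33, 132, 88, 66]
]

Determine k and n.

Each row is a constant multiple of every other row — this is a multiplication table with the headers hidden.
Row 2 is 72/24 = 3/1 times row 1, so its entry in column 4 is 32 × 3/1 = 96.
Row 5 is 18/24 = 3/4 times row 1, so its entry in column 1 is 36 × 3/4 = 27.

k = 96, n = 27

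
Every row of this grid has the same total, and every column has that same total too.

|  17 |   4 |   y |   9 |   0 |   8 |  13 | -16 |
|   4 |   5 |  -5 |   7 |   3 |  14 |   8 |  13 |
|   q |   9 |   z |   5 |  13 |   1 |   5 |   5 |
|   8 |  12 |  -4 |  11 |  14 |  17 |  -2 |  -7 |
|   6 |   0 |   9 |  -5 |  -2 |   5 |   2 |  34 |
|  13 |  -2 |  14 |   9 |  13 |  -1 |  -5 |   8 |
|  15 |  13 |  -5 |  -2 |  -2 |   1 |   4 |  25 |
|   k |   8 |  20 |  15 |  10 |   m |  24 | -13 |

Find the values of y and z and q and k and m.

y = 14, z = 6, q = 5, k = -19, m = 4

Rows 2 and 4 both sum to 49, so that's the common total.
The known cells in row 1 total 35, leaving 49 − 35 = 14 for the blank.
The known cells in column 3 total 43, leaving 49 − 43 = 6 for the blank.
The known cells in row 3 total 44, leaving 49 − 44 = 5 for the blank.
The known cells in column 1 total 68, leaving 49 − 68 = -19 for the blank.
The known cells in row 8 total 45, leaving 49 − 45 = 4 for the blank.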